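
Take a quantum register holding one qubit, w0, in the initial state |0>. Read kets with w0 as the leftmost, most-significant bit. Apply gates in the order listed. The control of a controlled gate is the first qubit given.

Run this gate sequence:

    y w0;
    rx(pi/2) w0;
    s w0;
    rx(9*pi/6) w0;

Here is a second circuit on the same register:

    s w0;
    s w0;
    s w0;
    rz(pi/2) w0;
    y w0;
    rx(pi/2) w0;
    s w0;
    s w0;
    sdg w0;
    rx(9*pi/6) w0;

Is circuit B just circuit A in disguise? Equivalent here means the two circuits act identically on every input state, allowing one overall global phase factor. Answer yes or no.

Yes: on every input state the two circuits agree up to one overall phase factor.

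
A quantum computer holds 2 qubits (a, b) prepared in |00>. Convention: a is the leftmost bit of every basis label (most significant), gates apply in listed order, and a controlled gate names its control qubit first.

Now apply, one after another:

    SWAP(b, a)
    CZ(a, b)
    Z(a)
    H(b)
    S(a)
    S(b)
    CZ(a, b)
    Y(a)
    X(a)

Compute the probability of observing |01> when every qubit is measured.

Outcome |01> occurs with probability 1/2.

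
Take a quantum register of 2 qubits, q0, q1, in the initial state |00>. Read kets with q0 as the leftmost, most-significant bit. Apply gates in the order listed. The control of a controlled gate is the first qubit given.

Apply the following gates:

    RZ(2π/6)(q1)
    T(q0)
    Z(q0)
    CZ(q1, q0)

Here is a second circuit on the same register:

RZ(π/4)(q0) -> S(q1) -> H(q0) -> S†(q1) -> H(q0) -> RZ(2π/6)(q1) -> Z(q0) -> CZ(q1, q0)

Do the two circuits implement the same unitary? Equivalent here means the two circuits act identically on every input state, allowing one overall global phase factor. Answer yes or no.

Yes — the two circuits implement the same unitary up to a global phase.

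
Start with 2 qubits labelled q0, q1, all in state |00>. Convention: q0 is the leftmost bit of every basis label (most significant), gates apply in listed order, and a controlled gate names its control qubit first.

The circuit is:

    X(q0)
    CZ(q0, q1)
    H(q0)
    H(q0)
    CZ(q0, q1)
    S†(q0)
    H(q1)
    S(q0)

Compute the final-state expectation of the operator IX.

The observable IX averages to 1. Key observation: gates 2-5 undo each other exactly, leaving only the rest of the circuit to track.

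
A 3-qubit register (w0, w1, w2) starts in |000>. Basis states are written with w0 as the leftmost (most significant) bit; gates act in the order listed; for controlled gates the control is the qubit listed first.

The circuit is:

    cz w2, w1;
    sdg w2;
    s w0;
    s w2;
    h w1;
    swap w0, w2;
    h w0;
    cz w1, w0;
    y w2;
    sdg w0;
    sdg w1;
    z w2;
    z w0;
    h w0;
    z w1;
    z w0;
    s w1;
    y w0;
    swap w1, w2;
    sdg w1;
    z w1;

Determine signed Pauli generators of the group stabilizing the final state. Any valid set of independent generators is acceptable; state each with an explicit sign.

One valid set of independent stabilizer generators is +YIZ, -ZIY, -IZI (any independent generating set of the same group is equally correct).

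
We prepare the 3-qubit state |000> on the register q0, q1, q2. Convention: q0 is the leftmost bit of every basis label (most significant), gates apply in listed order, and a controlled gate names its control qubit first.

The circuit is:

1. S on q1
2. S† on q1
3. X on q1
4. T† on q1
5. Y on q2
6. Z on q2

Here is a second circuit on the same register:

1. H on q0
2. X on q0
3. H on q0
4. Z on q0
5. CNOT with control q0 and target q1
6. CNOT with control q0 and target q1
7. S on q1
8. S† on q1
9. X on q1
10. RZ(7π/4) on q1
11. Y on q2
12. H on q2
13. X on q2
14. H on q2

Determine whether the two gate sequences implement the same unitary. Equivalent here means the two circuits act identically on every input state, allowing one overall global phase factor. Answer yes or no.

Yes: on every input state the two circuits agree up to one overall phase factor.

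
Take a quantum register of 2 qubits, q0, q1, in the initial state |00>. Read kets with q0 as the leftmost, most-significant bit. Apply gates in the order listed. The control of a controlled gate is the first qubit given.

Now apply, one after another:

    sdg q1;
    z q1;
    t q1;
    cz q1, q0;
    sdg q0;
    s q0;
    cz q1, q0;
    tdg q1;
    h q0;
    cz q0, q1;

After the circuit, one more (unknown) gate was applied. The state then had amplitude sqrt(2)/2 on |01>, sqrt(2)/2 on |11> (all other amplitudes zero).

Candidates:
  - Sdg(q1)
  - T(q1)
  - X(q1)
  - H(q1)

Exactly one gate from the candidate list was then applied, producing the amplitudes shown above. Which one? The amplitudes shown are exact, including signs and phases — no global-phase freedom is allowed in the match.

The unique candidate consistent with the amplitudes is X(q1). Key observation: the block from step 3 through step 8 cancels to the identity and can be dropped.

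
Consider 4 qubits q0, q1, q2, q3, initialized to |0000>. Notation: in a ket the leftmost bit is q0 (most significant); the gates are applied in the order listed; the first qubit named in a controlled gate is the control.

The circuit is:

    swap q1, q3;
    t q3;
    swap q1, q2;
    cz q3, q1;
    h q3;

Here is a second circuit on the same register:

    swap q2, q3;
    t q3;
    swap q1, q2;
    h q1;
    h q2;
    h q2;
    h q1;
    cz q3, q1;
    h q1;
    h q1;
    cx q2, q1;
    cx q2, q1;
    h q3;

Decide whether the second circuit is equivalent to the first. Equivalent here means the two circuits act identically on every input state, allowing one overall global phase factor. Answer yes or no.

No — the two circuits implement different unitaries, even allowing a global phase.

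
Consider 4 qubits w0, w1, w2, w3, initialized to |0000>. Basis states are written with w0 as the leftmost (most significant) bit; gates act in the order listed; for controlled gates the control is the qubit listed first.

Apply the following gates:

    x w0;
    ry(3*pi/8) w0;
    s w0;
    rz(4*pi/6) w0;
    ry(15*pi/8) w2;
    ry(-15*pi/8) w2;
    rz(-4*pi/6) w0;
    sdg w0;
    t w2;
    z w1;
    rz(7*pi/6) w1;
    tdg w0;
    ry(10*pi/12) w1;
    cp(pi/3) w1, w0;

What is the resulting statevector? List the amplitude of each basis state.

The final amplitudes are sqrt(2)*exp(-7*I*pi/12)*sin(3*pi/16)*cos(pi/16)**2/4 + sqrt(2)*exp(-7*I*pi/12)*sin(pi/16)**2*sin(3*pi/16)/4 - sqrt(6)*exp(-7*I*pi/12)*sin(pi/16)**2*sin(3*pi/16)/4 - sqrt(6)*exp(-7*I*pi/12)*sin(3*pi/16)*cos(pi/16)**2/4 on |0000>, -sqrt(2)*exp(-7*I*pi/12)*sin(pi/16)**2*sin(3*pi/16)/4 - sqrt(6)*exp(-7*I*pi/12)*sin(pi/16)**2*sin(3*pi/16)/4 - sqrt(2)*exp(-7*I*pi/12)*sin(3*pi/16)*cos(pi/16)**2/4 - sqrt(6)*exp(-7*I*pi/12)*sin(3*pi/16)*cos(pi/16)**2/4 on |0100>, sqrt(6)*exp(-5*I*pi/6)*cos(pi/16)**2*cos(3*pi/16)/4 + sqrt(6)*exp(-5*I*pi/6)*sin(pi/16)**2*cos(3*pi/16)/4 - sqrt(2)*exp(-5*I*pi/6)*sin(pi/16)**2*cos(3*pi/16)/4 - sqrt(2)*exp(-5*I*pi/6)*cos(pi/16)**2*cos(3*pi/16)/4 on |1000>, -sqrt(6)*I*cos(pi/16)**2*cos(3*pi/16)/4 - sqrt(2)*I*cos(pi/16)**2*cos(3*pi/16)/4 - sqrt(6)*I*sin(pi/16)**2*cos(3*pi/16)/4 - sqrt(2)*I*sin(pi/16)**2*cos(3*pi/16)/4 on |1100>, and 0 on every other basis state. Key observation: the block from step 3 through step 8 cancels to the identity and can be dropped.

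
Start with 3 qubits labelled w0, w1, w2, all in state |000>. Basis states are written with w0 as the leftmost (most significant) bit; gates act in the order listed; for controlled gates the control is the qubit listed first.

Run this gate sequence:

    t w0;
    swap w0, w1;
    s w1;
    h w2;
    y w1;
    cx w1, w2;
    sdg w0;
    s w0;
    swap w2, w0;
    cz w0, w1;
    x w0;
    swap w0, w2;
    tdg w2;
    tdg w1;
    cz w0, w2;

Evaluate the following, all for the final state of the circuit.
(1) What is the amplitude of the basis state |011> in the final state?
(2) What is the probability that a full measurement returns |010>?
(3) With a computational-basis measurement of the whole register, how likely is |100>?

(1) The amplitude on |011> is sqrt(2)/2.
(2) A full measurement returns |010> with probability 1/2.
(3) A full measurement returns |100> with probability 0.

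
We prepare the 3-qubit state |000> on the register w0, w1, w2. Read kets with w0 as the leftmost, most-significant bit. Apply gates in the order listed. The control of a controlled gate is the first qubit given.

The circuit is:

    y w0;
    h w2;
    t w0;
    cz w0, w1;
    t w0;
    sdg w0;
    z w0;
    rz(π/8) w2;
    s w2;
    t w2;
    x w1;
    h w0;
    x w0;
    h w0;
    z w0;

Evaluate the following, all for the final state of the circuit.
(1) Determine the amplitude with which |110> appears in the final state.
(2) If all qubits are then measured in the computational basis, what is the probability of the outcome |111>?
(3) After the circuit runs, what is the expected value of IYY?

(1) |110> carries amplitude -sqrt(2)*exp(7*I*pi/16)/2 in the final state. Key observation: steps 12-15 multiply out to the identity, so the circuit reduces to the remaining gates.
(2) A full measurement returns |111> with probability 1/2.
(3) In the final state, IYY has expectation 0.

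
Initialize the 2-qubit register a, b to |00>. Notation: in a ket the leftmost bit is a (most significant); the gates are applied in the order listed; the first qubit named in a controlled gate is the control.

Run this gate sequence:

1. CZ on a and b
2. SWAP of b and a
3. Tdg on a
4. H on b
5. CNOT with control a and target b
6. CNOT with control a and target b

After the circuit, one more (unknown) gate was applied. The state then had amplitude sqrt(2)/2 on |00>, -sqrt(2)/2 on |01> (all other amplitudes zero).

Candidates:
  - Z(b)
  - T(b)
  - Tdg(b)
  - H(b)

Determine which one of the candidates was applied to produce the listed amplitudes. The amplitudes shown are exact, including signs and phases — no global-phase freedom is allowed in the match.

It was Z(b) that produced the state shown. Key observation: the block from step 5 through step 6 cancels to the identity and can be dropped.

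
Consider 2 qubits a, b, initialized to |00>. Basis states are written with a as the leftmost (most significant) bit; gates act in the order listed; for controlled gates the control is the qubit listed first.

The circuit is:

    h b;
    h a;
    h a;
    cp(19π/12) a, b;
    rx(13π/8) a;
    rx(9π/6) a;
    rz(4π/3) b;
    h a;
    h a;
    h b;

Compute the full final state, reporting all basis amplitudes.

The resulting statevector has amplitude -sin(pi/16)/2 on |00>, sqrt(2)*exp(-2*I*pi/3)*cos(3*pi/16)/4 - sqrt(2)*exp(2*I*pi/3)*cos(3*pi/16)/4 + sqrt(2)*exp(2*I*pi/3)*sin(3*pi/16)/4 - sqrt(2)*exp(-2*I*pi/3)*sin(3*pi/16)/4 on |01>, sqrt(2)*I*exp(2*I*pi/3)*cos(3*pi/16)/4 + sqrt(2)*I*exp(-2*I*pi/3)*cos(3*pi/16)/4 + sqrt(2)*I*exp(2*I*pi/3)*sin(3*pi/16)/4 + sqrt(2)*I*exp(-2*I*pi/3)*sin(3*pi/16)/4 on |10>, sqrt(3)*cos(pi/16)/2 on |11>.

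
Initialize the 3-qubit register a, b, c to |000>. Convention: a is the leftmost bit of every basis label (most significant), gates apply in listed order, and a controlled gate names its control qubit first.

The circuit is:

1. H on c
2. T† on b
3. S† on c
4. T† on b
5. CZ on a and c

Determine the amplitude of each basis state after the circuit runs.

The resulting statevector has amplitude sqrt(2)/2 on |000>, -sqrt(2)*I/2 on |001>, and 0 on every other basis state.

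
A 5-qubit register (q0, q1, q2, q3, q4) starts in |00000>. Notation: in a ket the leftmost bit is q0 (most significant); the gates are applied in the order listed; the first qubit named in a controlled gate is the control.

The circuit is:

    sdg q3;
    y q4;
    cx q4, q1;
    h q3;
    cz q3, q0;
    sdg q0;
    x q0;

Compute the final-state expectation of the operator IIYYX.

In the final state, IIYYX has expectation 0.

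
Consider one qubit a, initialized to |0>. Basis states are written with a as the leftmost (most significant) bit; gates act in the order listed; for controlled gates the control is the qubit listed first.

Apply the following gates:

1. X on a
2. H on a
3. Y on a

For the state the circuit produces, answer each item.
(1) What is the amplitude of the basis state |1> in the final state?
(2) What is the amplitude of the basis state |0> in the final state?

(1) The final state's coefficient on |1> equals sqrt(2)*I/2.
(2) The final state's coefficient on |0> equals sqrt(2)*I/2.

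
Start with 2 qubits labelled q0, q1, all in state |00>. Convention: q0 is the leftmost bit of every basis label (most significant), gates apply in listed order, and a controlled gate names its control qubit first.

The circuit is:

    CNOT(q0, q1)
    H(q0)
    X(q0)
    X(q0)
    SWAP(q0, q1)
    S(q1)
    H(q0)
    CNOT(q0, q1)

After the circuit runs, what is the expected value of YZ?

In the final state, YZ has expectation 1.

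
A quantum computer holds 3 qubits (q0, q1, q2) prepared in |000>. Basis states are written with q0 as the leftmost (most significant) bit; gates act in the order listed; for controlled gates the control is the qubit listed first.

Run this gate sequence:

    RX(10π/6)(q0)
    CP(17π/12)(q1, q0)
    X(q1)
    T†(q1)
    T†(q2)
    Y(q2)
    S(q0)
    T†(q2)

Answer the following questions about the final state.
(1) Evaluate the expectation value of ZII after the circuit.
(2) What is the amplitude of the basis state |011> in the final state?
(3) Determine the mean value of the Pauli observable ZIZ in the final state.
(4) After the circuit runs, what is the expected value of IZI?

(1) The observable ZII averages to 1/2.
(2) The final state's coefficient on |011> equals -sqrt(3)/2.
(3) The observable ZIZ averages to -1/2.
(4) The expectation value of IZI is -1.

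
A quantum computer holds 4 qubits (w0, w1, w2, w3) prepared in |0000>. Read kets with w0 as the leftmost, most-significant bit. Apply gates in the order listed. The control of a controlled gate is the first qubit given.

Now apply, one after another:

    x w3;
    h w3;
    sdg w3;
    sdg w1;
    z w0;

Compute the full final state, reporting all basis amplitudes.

The resulting statevector has amplitude sqrt(2)/2 on |0000>, sqrt(2)*I/2 on |0001>, and 0 on every other basis state.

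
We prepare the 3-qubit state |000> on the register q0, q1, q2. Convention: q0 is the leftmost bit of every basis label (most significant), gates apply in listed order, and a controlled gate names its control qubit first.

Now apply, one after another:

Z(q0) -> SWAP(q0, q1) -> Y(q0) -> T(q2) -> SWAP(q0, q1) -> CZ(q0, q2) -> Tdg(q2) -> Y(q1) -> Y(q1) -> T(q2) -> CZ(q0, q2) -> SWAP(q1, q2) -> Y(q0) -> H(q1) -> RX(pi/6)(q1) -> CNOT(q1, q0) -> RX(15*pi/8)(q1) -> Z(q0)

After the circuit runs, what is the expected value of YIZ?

The observable YIZ averages to 0.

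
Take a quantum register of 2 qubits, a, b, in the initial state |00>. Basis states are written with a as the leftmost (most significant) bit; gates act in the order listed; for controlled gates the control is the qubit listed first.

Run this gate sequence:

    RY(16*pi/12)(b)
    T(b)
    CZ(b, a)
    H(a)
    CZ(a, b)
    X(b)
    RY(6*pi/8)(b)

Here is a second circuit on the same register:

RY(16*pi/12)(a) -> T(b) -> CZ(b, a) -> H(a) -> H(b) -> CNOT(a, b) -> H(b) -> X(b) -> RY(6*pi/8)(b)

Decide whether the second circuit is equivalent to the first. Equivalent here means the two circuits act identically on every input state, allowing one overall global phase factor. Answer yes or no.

No: there is an input state on which the two circuits produce genuinely different outputs (not merely differing by a phase).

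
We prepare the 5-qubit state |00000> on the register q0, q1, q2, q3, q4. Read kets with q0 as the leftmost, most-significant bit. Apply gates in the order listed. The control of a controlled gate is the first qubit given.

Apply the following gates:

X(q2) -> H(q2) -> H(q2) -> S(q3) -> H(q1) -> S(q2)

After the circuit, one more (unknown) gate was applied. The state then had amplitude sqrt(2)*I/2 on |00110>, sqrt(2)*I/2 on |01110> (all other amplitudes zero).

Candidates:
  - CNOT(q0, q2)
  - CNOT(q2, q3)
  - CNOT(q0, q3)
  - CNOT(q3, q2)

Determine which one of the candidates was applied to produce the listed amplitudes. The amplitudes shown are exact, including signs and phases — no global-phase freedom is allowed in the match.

The applied gate was CNOT(q2, q3). Key observation: the block from step 2 through step 3 cancels to the identity and can be dropped.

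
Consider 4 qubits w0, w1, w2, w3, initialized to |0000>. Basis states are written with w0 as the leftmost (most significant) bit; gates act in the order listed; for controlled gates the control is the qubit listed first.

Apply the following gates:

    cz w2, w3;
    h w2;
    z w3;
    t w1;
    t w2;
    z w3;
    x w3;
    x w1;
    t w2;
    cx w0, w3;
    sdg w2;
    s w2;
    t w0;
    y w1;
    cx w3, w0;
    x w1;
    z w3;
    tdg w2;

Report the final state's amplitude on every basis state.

After the circuit, the state carries amplitude sqrt(2)*I/2 on |1101>, sqrt(2)*exp(3*I*pi/4)/2 on |1111>, and 0 on every other basis state.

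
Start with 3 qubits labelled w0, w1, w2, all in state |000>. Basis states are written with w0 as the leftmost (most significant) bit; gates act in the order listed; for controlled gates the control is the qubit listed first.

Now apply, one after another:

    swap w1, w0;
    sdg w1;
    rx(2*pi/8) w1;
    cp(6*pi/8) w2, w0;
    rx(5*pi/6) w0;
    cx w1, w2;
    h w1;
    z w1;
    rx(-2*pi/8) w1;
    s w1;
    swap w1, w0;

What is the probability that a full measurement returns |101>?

The probability of measuring |101> is -sqrt(3)/16 - sqrt(2)/16 + sqrt(6)/32 + 1/8.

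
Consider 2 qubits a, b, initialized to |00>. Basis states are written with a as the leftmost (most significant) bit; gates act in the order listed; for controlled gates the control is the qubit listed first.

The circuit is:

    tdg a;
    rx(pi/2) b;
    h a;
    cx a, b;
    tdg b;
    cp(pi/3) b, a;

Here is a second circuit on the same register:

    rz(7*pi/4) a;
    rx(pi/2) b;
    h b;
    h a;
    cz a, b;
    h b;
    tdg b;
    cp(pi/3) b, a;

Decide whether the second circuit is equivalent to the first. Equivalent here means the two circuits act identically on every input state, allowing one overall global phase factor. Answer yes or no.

Yes, they are equivalent — the unitaries differ by at most a global phase.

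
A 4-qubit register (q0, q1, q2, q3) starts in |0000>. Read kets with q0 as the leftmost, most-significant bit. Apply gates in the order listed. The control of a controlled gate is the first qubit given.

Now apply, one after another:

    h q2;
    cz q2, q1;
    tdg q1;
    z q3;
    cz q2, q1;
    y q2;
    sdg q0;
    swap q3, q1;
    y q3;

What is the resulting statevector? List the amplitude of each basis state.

The resulting statevector has amplitude sqrt(2)/2 on |0001>, -sqrt(2)/2 on |0011>, and 0 on every other basis state.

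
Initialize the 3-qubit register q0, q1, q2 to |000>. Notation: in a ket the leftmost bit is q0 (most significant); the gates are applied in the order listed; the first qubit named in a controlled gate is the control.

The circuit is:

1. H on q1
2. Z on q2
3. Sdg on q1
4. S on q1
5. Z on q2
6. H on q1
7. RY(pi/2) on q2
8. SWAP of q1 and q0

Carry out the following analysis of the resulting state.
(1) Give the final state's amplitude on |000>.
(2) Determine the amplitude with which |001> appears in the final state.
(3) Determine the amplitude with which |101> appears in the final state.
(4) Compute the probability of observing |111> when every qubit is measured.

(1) The final state's coefficient on |000> equals sqrt(2)/2. Key observation: the block from step 2 through step 5 cancels to the identity and can be dropped.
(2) |001> carries amplitude sqrt(2)/2 in the final state.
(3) |101> carries amplitude 0 in the final state.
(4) The probability of measuring |111> is 0.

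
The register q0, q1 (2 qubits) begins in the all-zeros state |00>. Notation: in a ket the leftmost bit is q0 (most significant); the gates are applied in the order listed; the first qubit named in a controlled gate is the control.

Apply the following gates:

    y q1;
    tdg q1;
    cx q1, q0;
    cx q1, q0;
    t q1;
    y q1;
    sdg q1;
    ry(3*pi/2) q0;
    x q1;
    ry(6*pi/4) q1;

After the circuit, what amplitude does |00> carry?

The amplitude on |00> is 1/2.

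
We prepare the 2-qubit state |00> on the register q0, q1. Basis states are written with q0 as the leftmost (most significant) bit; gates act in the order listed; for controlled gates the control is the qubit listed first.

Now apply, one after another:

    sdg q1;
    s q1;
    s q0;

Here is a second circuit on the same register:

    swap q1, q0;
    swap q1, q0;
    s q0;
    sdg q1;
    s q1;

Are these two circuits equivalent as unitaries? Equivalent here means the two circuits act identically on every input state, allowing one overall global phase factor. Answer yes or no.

Yes, they are equivalent — the unitaries differ by at most a global phase.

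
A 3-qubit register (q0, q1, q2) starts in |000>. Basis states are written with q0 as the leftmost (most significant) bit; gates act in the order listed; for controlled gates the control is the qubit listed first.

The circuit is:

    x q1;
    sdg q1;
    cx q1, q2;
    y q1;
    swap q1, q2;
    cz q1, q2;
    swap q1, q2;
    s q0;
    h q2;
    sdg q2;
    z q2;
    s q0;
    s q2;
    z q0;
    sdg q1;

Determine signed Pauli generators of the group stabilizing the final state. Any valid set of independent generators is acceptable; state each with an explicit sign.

The stabilizer group can be generated by +IIX, +ZII, +IZI, among other valid generating sets.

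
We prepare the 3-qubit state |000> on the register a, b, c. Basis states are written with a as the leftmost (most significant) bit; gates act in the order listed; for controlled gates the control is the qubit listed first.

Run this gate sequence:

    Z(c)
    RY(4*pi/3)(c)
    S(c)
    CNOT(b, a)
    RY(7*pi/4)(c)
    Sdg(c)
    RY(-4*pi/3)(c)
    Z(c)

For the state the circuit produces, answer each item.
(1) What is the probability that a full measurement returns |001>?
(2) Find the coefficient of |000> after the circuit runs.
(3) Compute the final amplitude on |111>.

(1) Outcome |001> occurs with probability 1/8 - sqrt(2)/16.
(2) |000> carries amplitude -sqrt(sqrt(2) + 2)/2 + I*sqrt(6 - 3*sqrt(2))/4 in the final state.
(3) The amplitude on |111> is 0.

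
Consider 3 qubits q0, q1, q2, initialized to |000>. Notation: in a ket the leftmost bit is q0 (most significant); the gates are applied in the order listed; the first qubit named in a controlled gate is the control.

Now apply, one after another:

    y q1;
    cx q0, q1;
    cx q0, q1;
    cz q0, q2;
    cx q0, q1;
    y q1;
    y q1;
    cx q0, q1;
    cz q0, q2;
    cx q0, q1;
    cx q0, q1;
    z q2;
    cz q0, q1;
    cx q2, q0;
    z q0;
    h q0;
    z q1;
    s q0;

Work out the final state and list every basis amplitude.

The final amplitudes are -sqrt(2)*I/2 on |010>, sqrt(2)/2 on |110>, and 0 on every other basis state. Key observation: gates 3-10 undo each other exactly, leaving only the rest of the circuit to track.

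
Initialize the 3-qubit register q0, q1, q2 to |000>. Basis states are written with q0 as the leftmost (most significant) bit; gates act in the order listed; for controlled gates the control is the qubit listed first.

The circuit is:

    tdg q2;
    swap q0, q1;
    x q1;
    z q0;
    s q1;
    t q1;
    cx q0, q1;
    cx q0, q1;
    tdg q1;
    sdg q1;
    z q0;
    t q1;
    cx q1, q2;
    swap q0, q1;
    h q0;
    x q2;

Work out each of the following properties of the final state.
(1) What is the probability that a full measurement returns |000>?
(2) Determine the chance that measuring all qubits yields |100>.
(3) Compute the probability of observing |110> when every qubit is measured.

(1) A full measurement returns |000> with probability 1/2. Key observation: steps 4-11 multiply out to the identity, so the circuit reduces to the remaining gates.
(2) Outcome |100> occurs with probability 1/2.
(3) A full measurement returns |110> with probability 0.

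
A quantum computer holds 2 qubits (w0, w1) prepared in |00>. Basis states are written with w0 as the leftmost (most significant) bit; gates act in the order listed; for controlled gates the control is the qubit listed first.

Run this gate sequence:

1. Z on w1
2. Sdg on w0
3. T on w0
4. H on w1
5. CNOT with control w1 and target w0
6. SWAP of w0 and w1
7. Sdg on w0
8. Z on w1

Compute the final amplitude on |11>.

|11> carries amplitude sqrt(2)*I/2 in the final state.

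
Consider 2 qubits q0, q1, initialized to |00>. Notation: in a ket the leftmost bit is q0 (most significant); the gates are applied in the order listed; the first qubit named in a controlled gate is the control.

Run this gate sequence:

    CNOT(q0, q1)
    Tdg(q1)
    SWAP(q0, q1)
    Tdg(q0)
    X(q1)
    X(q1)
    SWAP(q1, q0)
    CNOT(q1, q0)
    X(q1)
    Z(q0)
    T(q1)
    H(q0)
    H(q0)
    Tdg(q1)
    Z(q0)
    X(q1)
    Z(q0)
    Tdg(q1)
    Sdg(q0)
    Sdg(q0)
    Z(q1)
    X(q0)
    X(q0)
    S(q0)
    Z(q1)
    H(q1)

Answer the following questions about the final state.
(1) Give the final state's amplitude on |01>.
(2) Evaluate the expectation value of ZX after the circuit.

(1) The amplitude on |01> is sqrt(2)/2. Key observation: the block from step 9 through step 16 cancels to the identity and can be dropped.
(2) The expectation value of ZX is 1.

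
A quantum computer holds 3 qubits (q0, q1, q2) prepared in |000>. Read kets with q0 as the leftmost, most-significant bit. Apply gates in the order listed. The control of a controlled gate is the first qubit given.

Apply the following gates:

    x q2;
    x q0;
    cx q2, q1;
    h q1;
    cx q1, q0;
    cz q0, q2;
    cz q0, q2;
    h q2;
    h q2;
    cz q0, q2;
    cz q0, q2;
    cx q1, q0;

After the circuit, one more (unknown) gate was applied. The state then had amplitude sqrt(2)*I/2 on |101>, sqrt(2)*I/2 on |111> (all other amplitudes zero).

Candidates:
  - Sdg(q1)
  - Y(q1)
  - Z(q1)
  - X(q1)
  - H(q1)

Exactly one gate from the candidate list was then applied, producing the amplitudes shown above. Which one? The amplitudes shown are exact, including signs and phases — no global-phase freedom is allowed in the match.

It was Y(q1) that produced the state shown.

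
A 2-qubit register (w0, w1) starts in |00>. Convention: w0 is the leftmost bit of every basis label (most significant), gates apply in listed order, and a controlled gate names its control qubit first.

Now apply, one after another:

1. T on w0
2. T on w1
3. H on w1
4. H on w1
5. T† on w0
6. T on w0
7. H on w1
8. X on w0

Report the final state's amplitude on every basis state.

The final amplitudes are 0 on |00>, 0 on |01>, sqrt(2)/2 on |10>, sqrt(2)/2 on |11>. Key observation: steps 4-7 multiply out to the identity, so the circuit reduces to the remaining gates.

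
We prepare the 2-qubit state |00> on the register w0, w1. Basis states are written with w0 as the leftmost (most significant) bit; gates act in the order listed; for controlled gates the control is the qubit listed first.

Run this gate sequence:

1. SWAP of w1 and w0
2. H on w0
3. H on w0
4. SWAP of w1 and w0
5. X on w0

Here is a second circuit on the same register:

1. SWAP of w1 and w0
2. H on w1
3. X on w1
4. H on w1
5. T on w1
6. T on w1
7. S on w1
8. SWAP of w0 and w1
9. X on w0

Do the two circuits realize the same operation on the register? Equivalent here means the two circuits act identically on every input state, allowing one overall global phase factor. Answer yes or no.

Yes: on every input state the two circuits agree up to one overall phase factor.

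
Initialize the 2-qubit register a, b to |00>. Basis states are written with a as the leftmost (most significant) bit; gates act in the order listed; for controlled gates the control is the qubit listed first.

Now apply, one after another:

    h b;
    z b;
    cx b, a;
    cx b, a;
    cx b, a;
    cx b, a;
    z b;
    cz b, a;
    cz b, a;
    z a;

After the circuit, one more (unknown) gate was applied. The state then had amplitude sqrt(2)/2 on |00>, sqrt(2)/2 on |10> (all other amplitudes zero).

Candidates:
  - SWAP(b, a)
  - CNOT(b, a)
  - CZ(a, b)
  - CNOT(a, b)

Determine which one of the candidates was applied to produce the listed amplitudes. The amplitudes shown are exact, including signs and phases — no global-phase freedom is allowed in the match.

The applied gate was SWAP(b, a). Key observation: the block from step 2 through step 7 cancels to the identity and can be dropped.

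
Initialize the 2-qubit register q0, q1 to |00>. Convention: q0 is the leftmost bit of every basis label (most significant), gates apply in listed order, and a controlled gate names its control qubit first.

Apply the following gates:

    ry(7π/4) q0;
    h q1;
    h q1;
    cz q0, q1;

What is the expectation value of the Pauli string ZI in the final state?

In the final state, ZI has expectation sqrt(2)/2. Key observation: the block from step 2 through step 3 cancels to the identity and can be dropped.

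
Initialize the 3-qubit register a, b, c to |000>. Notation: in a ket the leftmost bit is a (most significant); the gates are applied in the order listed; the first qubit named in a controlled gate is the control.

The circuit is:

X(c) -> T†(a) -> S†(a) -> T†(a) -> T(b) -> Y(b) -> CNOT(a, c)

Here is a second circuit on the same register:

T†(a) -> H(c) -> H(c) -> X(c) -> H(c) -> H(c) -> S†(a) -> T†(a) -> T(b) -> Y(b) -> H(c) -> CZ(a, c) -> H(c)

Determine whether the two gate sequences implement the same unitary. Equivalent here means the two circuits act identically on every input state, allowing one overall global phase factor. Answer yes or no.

Yes — the two circuits implement the same unitary up to a global phase.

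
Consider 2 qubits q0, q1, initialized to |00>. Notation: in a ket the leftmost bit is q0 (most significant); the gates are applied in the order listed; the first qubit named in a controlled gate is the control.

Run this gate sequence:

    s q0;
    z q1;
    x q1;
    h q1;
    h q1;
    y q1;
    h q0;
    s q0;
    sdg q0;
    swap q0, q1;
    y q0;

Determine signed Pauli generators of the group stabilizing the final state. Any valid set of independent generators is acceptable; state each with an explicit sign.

The final state is stabilized by the group generated by +IX, -ZI; other independent generating sets are equally valid.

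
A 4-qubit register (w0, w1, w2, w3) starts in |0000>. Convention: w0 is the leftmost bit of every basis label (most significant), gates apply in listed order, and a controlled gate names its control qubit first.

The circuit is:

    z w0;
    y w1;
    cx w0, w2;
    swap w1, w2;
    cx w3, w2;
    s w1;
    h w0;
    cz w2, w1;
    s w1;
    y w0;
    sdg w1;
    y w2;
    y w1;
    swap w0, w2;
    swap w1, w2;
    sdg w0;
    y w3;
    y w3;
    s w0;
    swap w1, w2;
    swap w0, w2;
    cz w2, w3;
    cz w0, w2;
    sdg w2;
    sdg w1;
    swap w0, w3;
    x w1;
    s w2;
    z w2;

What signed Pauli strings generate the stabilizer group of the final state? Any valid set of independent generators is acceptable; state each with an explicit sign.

The stabilizer group can be generated by -IIIX, +ZIII, +IZII, +IIZI, among other valid generating sets. Key observation: steps 14-21 multiply out to the identity, so the circuit reduces to the remaining gates.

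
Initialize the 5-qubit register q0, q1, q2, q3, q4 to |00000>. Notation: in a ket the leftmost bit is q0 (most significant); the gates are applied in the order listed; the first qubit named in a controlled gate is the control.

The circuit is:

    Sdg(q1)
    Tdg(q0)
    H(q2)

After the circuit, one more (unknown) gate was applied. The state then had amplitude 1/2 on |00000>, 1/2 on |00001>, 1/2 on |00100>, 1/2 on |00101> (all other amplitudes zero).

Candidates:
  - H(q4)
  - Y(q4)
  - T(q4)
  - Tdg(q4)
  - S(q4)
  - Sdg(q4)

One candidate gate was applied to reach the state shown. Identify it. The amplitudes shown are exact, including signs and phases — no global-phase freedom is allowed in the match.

The applied gate was H(q4).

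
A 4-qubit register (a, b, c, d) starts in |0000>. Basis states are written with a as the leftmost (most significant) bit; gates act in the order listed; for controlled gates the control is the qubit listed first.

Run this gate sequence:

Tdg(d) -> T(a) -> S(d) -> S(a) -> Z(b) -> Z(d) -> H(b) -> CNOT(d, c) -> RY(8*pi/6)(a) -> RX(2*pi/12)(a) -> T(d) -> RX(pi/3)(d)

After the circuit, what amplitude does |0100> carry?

The final state's coefficient on |0100> equals (-3 + sqrt(3)*(1 - 2*I))*(1 - I)/16.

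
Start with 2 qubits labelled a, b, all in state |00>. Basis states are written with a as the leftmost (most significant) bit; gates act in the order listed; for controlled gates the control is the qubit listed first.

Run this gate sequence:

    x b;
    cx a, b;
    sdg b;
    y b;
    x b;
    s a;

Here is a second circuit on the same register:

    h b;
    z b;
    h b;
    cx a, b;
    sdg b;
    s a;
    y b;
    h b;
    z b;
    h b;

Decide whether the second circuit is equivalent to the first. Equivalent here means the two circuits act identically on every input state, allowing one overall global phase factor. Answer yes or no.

Yes — the two circuits implement the same unitary up to a global phase.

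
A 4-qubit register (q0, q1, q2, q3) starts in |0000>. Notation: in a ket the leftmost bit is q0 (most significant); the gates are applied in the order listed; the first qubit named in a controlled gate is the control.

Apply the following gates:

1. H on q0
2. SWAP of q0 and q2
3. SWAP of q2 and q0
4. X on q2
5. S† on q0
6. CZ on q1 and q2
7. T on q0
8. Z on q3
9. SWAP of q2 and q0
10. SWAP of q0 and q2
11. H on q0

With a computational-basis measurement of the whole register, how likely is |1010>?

A full measurement returns |1010> with probability 1/2 - sqrt(2)/4.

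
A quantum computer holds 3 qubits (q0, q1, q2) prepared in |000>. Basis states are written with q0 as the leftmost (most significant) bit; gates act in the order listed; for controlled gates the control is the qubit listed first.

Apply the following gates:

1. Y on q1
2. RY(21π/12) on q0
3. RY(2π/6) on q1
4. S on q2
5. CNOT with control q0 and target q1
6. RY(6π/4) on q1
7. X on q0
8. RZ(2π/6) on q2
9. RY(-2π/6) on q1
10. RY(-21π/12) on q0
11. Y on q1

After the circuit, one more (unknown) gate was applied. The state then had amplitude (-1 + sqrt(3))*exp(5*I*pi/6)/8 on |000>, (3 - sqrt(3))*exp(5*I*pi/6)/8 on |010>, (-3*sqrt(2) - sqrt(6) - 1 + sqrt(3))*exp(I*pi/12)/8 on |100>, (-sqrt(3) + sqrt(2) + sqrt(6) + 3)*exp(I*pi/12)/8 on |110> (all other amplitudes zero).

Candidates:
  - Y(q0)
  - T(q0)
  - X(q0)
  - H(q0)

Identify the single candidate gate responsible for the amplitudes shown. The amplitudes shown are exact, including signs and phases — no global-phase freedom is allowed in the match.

It was T(q0) that produced the state shown.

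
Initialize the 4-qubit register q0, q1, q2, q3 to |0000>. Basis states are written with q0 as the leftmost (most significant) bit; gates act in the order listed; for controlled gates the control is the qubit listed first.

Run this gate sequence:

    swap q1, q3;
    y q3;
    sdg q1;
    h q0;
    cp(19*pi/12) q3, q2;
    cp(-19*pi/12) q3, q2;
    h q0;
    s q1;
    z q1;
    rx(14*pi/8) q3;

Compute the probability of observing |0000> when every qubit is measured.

A full measurement returns |0000> with probability 1/2 - sqrt(2)/4.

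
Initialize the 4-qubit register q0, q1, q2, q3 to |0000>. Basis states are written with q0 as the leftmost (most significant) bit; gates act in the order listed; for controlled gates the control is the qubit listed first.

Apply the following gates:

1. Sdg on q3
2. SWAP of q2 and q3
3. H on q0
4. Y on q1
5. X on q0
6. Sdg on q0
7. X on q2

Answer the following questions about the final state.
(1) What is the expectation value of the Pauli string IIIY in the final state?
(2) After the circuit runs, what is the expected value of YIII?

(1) The expectation value of IIIY is 0.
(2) In the final state, YIII has expectation -1.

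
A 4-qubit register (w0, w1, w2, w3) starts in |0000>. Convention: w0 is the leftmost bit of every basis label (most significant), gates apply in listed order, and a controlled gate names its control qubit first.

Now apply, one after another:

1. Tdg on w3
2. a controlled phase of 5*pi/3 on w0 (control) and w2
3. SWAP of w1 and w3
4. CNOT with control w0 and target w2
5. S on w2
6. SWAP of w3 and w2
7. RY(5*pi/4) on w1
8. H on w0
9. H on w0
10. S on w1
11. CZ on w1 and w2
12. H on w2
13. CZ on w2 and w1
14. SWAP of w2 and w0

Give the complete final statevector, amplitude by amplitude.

The resulting statevector has amplitude -sqrt(4 - 2*sqrt(2))/4 on |0000>, I*sqrt(2*sqrt(2) + 4)/4 on |0100>, -sqrt(4 - 2*sqrt(2))/4 on |1000>, -I*sqrt(2*sqrt(2) + 4)/4 on |1100>, and 0 on every other basis state. Key observation: steps 8-9 multiply out to the identity, so the circuit reduces to the remaining gates.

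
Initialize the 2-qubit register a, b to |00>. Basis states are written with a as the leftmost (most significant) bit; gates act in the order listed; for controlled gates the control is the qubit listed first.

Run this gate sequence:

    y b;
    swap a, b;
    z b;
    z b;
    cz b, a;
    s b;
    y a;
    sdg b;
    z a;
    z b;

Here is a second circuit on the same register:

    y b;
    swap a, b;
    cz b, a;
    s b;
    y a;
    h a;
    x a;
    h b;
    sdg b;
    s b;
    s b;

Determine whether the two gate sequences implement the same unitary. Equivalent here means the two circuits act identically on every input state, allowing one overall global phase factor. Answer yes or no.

No — the two circuits implement different unitaries, even allowing a global phase.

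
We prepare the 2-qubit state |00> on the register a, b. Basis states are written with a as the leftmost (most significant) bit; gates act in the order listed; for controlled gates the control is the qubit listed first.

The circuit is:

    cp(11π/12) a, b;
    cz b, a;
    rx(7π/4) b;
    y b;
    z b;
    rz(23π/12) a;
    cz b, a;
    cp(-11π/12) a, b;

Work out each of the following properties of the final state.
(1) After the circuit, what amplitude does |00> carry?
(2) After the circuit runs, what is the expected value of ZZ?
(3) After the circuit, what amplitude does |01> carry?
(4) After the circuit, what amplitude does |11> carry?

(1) The final state's coefficient on |00> equals sqrt(2 - sqrt(2))*exp(I*pi/24)/2.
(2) In the final state, ZZ has expectation -sqrt(2)/2.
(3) The amplitude on |01> is -sqrt(sqrt(2) + 2)*exp(13*I*pi/24)/2.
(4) |11> carries amplitude 0 in the final state.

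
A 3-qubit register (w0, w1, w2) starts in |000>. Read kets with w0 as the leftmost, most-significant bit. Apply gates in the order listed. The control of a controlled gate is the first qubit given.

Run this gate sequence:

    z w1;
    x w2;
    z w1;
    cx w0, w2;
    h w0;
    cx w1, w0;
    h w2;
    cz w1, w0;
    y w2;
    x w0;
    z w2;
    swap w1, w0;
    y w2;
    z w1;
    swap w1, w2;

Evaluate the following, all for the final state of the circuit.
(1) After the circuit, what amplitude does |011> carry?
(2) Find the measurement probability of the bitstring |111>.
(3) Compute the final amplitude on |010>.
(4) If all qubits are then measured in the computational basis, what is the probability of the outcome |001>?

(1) |011> carries amplitude 1/2 in the final state.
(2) The probability of measuring |111> is 0.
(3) |010> carries amplitude -1/2 in the final state.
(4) The probability of measuring |001> is 1/4.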